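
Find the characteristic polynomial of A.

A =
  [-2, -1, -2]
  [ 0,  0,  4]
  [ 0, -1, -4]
x^3 + 6*x^2 + 12*x + 8

Expanding det(x·I − A) (e.g. by cofactor expansion or by noting that A is similar to its Jordan form J, which has the same characteristic polynomial as A) gives
  χ_A(x) = x^3 + 6*x^2 + 12*x + 8
which factors as (x + 2)^3. The eigenvalues (with algebraic multiplicities) are λ = -2 with multiplicity 3.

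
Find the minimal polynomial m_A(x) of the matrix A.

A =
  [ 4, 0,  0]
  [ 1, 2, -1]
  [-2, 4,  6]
x^2 - 8*x + 16

The characteristic polynomial is χ_A(x) = (x - 4)^3, so the eigenvalues are known. The minimal polynomial is
  m_A(x) = Π_λ (x − λ)^{k_λ}
where k_λ is the size of the *largest* Jordan block for λ (equivalently, the smallest k with (A − λI)^k v = 0 for every generalised eigenvector v of λ).

  λ = 4: largest Jordan block has size 2, contributing (x − 4)^2

So m_A(x) = (x - 4)^2 = x^2 - 8*x + 16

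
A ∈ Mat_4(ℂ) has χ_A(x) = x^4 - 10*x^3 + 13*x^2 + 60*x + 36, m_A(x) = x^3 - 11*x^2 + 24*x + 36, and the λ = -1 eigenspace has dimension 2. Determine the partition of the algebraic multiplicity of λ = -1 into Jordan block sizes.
Block sizes for λ = -1: [1, 1]

Step 1 — from the characteristic polynomial, algebraic multiplicity of λ = -1 is 2. From dim ker(A − (-1)·I) = 2, there are exactly 2 Jordan blocks for λ = -1.
Step 2 — from the minimal polynomial, the factor (x + 1) tells us the largest block for λ = -1 has size 1.
Step 3 — with total size 2, 2 blocks, and largest block 1, the block sizes (in nonincreasing order) are [1, 1].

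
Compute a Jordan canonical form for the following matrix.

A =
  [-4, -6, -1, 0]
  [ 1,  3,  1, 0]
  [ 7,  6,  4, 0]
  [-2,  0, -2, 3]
J_1(-3) ⊕ J_2(3) ⊕ J_1(3)

The characteristic polynomial is
  det(x·I − A) = x^4 - 6*x^3 + 54*x - 81 = (x - 3)^3*(x + 3)

Eigenvalues and multiplicities (the geometric multiplicity of λ is n − rank(A − λI), which equals the number of Jordan blocks for λ):
  λ = -3: algebraic multiplicity = 1, geometric multiplicity = 1
  λ = 3: algebraic multiplicity = 3, geometric multiplicity = 2

Determining the block sizes for each eigenvalue:
  λ = -3: one block (gm = 1), so the single block has size am = 1 → block sizes [1]
  λ = 3: 2 blocks summing to 3 forces exactly one block of size 2 and the rest size 1 → block sizes [2, 1]

Assembling the blocks gives a Jordan form
J =
  [-3, 0, 0, 0]
  [ 0, 3, 1, 0]
  [ 0, 0, 3, 0]
  [ 0, 0, 0, 3]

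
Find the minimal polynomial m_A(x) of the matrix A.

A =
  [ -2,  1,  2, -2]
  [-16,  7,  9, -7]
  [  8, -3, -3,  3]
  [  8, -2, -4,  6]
x^3 - 6*x^2 + 12*x - 8

The characteristic polynomial is χ_A(x) = (x - 2)^4, so the eigenvalues are known. The minimal polynomial is
  m_A(x) = Π_λ (x − λ)^{k_λ}
where k_λ is the size of the *largest* Jordan block for λ (equivalently, the smallest k with (A − λI)^k v = 0 for every generalised eigenvector v of λ).

  λ = 2: largest Jordan block has size 3, contributing (x − 2)^3

So m_A(x) = (x - 2)^3 = x^3 - 6*x^2 + 12*x - 8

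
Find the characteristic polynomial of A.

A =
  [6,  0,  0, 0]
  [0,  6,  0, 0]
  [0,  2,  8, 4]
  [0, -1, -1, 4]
x^4 - 24*x^3 + 216*x^2 - 864*x + 1296

Expanding det(x·I − A) (e.g. by cofactor expansion or by noting that A is similar to its Jordan form J, which has the same characteristic polynomial as A) gives
  χ_A(x) = x^4 - 24*x^3 + 216*x^2 - 864*x + 1296
which factors as (x - 6)^4. The eigenvalues (with algebraic multiplicities) are λ = 6 with multiplicity 4.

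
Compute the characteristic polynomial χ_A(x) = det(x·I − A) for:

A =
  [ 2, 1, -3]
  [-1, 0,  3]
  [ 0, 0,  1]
x^3 - 3*x^2 + 3*x - 1

Expanding det(x·I − A) (e.g. by cofactor expansion or by noting that A is similar to its Jordan form J, which has the same characteristic polynomial as A) gives
  χ_A(x) = x^3 - 3*x^2 + 3*x - 1
which factors as (x - 1)^3. The eigenvalues (with algebraic multiplicities) are λ = 1 with multiplicity 3.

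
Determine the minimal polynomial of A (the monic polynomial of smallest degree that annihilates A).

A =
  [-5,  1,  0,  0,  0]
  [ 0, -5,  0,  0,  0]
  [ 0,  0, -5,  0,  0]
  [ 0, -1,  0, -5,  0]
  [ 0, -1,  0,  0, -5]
x^2 + 10*x + 25

The characteristic polynomial is χ_A(x) = (x + 5)^5, so the eigenvalues are known. The minimal polynomial is
  m_A(x) = Π_λ (x − λ)^{k_λ}
where k_λ is the size of the *largest* Jordan block for λ (equivalently, the smallest k with (A − λI)^k v = 0 for every generalised eigenvector v of λ).

  λ = -5: largest Jordan block has size 2, contributing (x + 5)^2

So m_A(x) = (x + 5)^2 = x^2 + 10*x + 25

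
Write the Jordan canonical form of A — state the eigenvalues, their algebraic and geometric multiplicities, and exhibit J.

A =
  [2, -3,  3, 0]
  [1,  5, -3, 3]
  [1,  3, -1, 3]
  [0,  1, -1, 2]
J_2(2) ⊕ J_2(2)

The characteristic polynomial is
  det(x·I − A) = x^4 - 8*x^3 + 24*x^2 - 32*x + 16 = (x - 2)^4

Eigenvalues and multiplicities (the geometric multiplicity of λ is n − rank(A − λI), which equals the number of Jordan blocks for λ):
  λ = 2: algebraic multiplicity = 4, geometric multiplicity = 2

Determining the block sizes for each eigenvalue:
  λ = 2: with am = 4 and gm = 2, the partition is not yet determined (e.g. several partitions of 4 into 2 parts exist). Let N = A − (2)·I. Computing rank(N^1) = 2, rank(N^2) = 0; the number of blocks of size ≥ j is rank(N^{j−1}) − rank(N^j), giving [2, 2]. So we have 2 block(s) of size 2 → block sizes [2, 2]

Assembling the blocks gives a Jordan form
J =
  [2, 1, 0, 0]
  [0, 2, 0, 0]
  [0, 0, 2, 1]
  [0, 0, 0, 2]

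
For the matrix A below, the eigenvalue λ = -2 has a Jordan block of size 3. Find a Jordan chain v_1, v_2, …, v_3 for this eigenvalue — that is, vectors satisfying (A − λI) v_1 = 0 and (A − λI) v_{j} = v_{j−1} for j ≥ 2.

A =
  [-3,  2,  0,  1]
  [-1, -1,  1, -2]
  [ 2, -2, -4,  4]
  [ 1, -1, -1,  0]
A Jordan chain for λ = -2 of length 3:
v_1 = (-1, -1, 2, 1)ᵀ
v_2 = (2, 1, -2, -1)ᵀ
v_3 = (0, 1, 0, 0)ᵀ

Let N = A − (-2)·I. We want v_3 with N^3 v_3 = 0 but N^2 v_3 ≠ 0; then v_{j-1} := N · v_j for j = 3, …, 2.

Pick v_3 = (0, 1, 0, 0)ᵀ.
Then v_2 = N · v_3 = (2, 1, -2, -1)ᵀ.
Then v_1 = N · v_2 = (-1, -1, 2, 1)ᵀ.

Sanity check: (A − (-2)·I) v_1 = (0, 0, 0, 0)ᵀ = 0. ✓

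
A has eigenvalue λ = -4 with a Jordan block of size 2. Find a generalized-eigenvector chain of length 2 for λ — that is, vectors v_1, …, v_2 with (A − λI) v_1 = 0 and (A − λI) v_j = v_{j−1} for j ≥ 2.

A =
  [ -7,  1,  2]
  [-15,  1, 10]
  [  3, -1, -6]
A Jordan chain for λ = -4 of length 2:
v_1 = (-3, -15, 3)ᵀ
v_2 = (1, 0, 0)ᵀ

Let N = A − (-4)·I. We want v_2 with N^2 v_2 = 0 but N^1 v_2 ≠ 0; then v_{j-1} := N · v_j for j = 2, …, 2.

Pick v_2 = (1, 0, 0)ᵀ.
Then v_1 = N · v_2 = (-3, -15, 3)ᵀ.

Sanity check: (A − (-4)·I) v_1 = (0, 0, 0)ᵀ = 0. ✓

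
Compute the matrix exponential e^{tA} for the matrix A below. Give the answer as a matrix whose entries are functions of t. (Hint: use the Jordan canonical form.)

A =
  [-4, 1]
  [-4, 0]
e^{tA} =
  [-2*t*exp(-2*t) + exp(-2*t), t*exp(-2*t)]
  [-4*t*exp(-2*t), 2*t*exp(-2*t) + exp(-2*t)]

Strategy: write A = P · J · P⁻¹ where J is a Jordan canonical form, so e^{tA} = P · e^{tJ} · P⁻¹, and e^{tJ} can be computed block-by-block.

A has Jordan form
J =
  [-2,  1]
  [ 0, -2]
(up to reordering of blocks).

Per-block formulas:
  For a 2×2 Jordan block J_2(-2): exp(t · J_2(-2)) = e^(-2t)·(I + t·N), where N is the 2×2 nilpotent shift.

After assembling e^{tJ} and conjugating by P, we get:

e^{tA} =
  [-2*t*exp(-2*t) + exp(-2*t), t*exp(-2*t)]
  [-4*t*exp(-2*t), 2*t*exp(-2*t) + exp(-2*t)]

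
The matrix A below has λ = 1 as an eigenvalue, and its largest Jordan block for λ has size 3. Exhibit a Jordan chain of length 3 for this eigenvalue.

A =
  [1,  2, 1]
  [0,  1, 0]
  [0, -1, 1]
A Jordan chain for λ = 1 of length 3:
v_1 = (-1, 0, 0)ᵀ
v_2 = (2, 0, -1)ᵀ
v_3 = (0, 1, 0)ᵀ

Let N = A − (1)·I. We want v_3 with N^3 v_3 = 0 but N^2 v_3 ≠ 0; then v_{j-1} := N · v_j for j = 3, …, 2.

Pick v_3 = (0, 1, 0)ᵀ.
Then v_2 = N · v_3 = (2, 0, -1)ᵀ.
Then v_1 = N · v_2 = (-1, 0, 0)ᵀ.

Sanity check: (A − (1)·I) v_1 = (0, 0, 0)ᵀ = 0. ✓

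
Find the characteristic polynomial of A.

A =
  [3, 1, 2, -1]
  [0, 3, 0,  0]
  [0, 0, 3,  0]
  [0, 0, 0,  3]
x^4 - 12*x^3 + 54*x^2 - 108*x + 81

Expanding det(x·I − A) (e.g. by cofactor expansion or by noting that A is similar to its Jordan form J, which has the same characteristic polynomial as A) gives
  χ_A(x) = x^4 - 12*x^3 + 54*x^2 - 108*x + 81
which factors as (x - 3)^4. The eigenvalues (with algebraic multiplicities) are λ = 3 with multiplicity 4.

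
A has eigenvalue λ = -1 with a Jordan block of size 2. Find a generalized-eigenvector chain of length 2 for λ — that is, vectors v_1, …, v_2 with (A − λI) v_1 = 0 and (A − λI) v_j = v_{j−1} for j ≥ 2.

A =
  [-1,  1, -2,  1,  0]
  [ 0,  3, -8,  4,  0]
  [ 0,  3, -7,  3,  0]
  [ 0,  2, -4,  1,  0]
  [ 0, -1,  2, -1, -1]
A Jordan chain for λ = -1 of length 2:
v_1 = (1, 4, 3, 2, -1)ᵀ
v_2 = (0, 1, 0, 0, 0)ᵀ

Let N = A − (-1)·I. We want v_2 with N^2 v_2 = 0 but N^1 v_2 ≠ 0; then v_{j-1} := N · v_j for j = 2, …, 2.

Pick v_2 = (0, 1, 0, 0, 0)ᵀ.
Then v_1 = N · v_2 = (1, 4, 3, 2, -1)ᵀ.

Sanity check: (A − (-1)·I) v_1 = (0, 0, 0, 0, 0)ᵀ = 0. ✓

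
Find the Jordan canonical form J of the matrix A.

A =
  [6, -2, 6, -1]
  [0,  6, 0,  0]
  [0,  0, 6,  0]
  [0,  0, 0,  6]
J_2(6) ⊕ J_1(6) ⊕ J_1(6)

The characteristic polynomial is
  det(x·I − A) = x^4 - 24*x^3 + 216*x^2 - 864*x + 1296 = (x - 6)^4

Eigenvalues and multiplicities (the geometric multiplicity of λ is n − rank(A − λI), which equals the number of Jordan blocks for λ):
  λ = 6: algebraic multiplicity = 4, geometric multiplicity = 3

Determining the block sizes for each eigenvalue:
  λ = 6: 3 blocks summing to 4 forces exactly one block of size 2 and the rest size 1 → block sizes [2, 1, 1]

Assembling the blocks gives a Jordan form
J =
  [6, 1, 0, 0]
  [0, 6, 0, 0]
  [0, 0, 6, 0]
  [0, 0, 0, 6]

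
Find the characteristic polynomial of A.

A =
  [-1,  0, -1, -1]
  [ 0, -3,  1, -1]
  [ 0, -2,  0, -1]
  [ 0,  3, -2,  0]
x^4 + 4*x^3 + 6*x^2 + 4*x + 1

Expanding det(x·I − A) (e.g. by cofactor expansion or by noting that A is similar to its Jordan form J, which has the same characteristic polynomial as A) gives
  χ_A(x) = x^4 + 4*x^3 + 6*x^2 + 4*x + 1
which factors as (x + 1)^4. The eigenvalues (with algebraic multiplicities) are λ = -1 with multiplicity 4.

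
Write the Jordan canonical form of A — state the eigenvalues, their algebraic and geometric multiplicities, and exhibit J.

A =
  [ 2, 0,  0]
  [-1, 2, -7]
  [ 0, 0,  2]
J_2(2) ⊕ J_1(2)

The characteristic polynomial is
  det(x·I − A) = x^3 - 6*x^2 + 12*x - 8 = (x - 2)^3

Eigenvalues and multiplicities (the geometric multiplicity of λ is n − rank(A − λI), which equals the number of Jordan blocks for λ):
  λ = 2: algebraic multiplicity = 3, geometric multiplicity = 2

Determining the block sizes for each eigenvalue:
  λ = 2: 2 blocks summing to 3 forces exactly one block of size 2 and the rest size 1 → block sizes [2, 1]

Assembling the blocks gives a Jordan form
J =
  [2, 1, 0]
  [0, 2, 0]
  [0, 0, 2]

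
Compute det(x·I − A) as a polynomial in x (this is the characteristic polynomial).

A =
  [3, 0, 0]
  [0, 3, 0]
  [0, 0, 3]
x^3 - 9*x^2 + 27*x - 27

Expanding det(x·I − A) (e.g. by cofactor expansion or by noting that A is similar to its Jordan form J, which has the same characteristic polynomial as A) gives
  χ_A(x) = x^3 - 9*x^2 + 27*x - 27
which factors as (x - 3)^3. The eigenvalues (with algebraic multiplicities) are λ = 3 with multiplicity 3.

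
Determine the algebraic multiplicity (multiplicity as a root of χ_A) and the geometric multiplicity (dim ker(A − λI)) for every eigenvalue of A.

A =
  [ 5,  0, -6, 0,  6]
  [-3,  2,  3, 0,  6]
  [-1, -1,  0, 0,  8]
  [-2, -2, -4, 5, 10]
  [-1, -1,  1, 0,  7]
λ = -1: alg = 1, geom = 1; λ = 5: alg = 4, geom = 3

Step 1 — factor the characteristic polynomial to read off the algebraic multiplicities:
  χ_A(x) = (x - 5)^4*(x + 1)

Step 2 — compute geometric multiplicities via the rank-nullity identity g(λ) = n − rank(A − λI):
  rank(A − (-1)·I) = 4, so dim ker(A − (-1)·I) = n − 4 = 1
  rank(A − (5)·I) = 2, so dim ker(A − (5)·I) = n − 2 = 3

Summary:
  λ = -1: algebraic multiplicity = 1, geometric multiplicity = 1
  λ = 5: algebraic multiplicity = 4, geometric multiplicity = 3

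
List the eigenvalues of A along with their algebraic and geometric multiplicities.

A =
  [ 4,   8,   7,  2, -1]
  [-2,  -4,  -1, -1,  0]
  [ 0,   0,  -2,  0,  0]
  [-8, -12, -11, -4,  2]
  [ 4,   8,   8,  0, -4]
λ = -2: alg = 5, geom = 2

Step 1 — factor the characteristic polynomial to read off the algebraic multiplicities:
  χ_A(x) = (x + 2)^5

Step 2 — compute geometric multiplicities via the rank-nullity identity g(λ) = n − rank(A − λI):
  rank(A − (-2)·I) = 3, so dim ker(A − (-2)·I) = n − 3 = 2

Summary:
  λ = -2: algebraic multiplicity = 5, geometric multiplicity = 2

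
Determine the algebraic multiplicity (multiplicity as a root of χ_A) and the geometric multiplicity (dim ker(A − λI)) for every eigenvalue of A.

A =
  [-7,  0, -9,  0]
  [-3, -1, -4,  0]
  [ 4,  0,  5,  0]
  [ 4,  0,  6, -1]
λ = -1: alg = 4, geom = 2

Step 1 — factor the characteristic polynomial to read off the algebraic multiplicities:
  χ_A(x) = (x + 1)^4

Step 2 — compute geometric multiplicities via the rank-nullity identity g(λ) = n − rank(A − λI):
  rank(A − (-1)·I) = 2, so dim ker(A − (-1)·I) = n − 2 = 2

Summary:
  λ = -1: algebraic multiplicity = 4, geometric multiplicity = 2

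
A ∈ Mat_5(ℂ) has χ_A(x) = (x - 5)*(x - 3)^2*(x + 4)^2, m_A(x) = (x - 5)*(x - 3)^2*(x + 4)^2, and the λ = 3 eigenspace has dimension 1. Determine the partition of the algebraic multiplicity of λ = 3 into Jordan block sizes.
Block sizes for λ = 3: [2]

Step 1 — from the characteristic polynomial, algebraic multiplicity of λ = 3 is 2. From dim ker(A − (3)·I) = 1, there are exactly 1 Jordan blocks for λ = 3.
Step 2 — from the minimal polynomial, the factor (x − 3)^2 tells us the largest block for λ = 3 has size 2.
Step 3 — with total size 2, 1 blocks, and largest block 2, the block sizes (in nonincreasing order) are [2].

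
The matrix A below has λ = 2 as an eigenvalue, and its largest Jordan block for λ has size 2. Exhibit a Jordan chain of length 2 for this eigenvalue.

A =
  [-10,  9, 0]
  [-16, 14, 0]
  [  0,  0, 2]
A Jordan chain for λ = 2 of length 2:
v_1 = (-12, -16, 0)ᵀ
v_2 = (1, 0, 0)ᵀ

Let N = A − (2)·I. We want v_2 with N^2 v_2 = 0 but N^1 v_2 ≠ 0; then v_{j-1} := N · v_j for j = 2, …, 2.

Pick v_2 = (1, 0, 0)ᵀ.
Then v_1 = N · v_2 = (-12, -16, 0)ᵀ.

Sanity check: (A − (2)·I) v_1 = (0, 0, 0)ᵀ = 0. ✓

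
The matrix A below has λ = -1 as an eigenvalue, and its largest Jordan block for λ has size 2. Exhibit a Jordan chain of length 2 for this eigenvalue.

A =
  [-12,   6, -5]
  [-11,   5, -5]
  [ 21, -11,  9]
A Jordan chain for λ = -1 of length 2:
v_1 = (1, 1, -1)ᵀ
v_2 = (1, 2, 0)ᵀ

Let N = A − (-1)·I. We want v_2 with N^2 v_2 = 0 but N^1 v_2 ≠ 0; then v_{j-1} := N · v_j for j = 2, …, 2.

Pick v_2 = (1, 2, 0)ᵀ.
Then v_1 = N · v_2 = (1, 1, -1)ᵀ.

Sanity check: (A − (-1)·I) v_1 = (0, 0, 0)ᵀ = 0. ✓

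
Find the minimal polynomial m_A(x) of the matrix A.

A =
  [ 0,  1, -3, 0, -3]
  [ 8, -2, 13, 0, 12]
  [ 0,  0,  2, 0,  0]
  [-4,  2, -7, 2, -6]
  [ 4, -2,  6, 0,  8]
x^3 - 6*x^2 + 12*x - 8

The characteristic polynomial is χ_A(x) = (x - 2)^5, so the eigenvalues are known. The minimal polynomial is
  m_A(x) = Π_λ (x − λ)^{k_λ}
where k_λ is the size of the *largest* Jordan block for λ (equivalently, the smallest k with (A − λI)^k v = 0 for every generalised eigenvector v of λ).

  λ = 2: largest Jordan block has size 3, contributing (x − 2)^3

So m_A(x) = (x - 2)^3 = x^3 - 6*x^2 + 12*x - 8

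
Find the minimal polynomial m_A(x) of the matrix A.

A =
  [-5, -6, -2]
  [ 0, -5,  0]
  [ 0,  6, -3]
x^2 + 8*x + 15

The characteristic polynomial is χ_A(x) = (x + 3)*(x + 5)^2, so the eigenvalues are known. The minimal polynomial is
  m_A(x) = Π_λ (x − λ)^{k_λ}
where k_λ is the size of the *largest* Jordan block for λ (equivalently, the smallest k with (A − λI)^k v = 0 for every generalised eigenvector v of λ).

  λ = -5: largest Jordan block has size 1, contributing (x + 5)
  λ = -3: largest Jordan block has size 1, contributing (x + 3)

So m_A(x) = (x + 3)*(x + 5) = x^2 + 8*x + 15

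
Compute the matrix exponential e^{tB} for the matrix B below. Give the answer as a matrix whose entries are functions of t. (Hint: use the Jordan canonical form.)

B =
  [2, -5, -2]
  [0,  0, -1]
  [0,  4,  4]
e^{tB} =
  [exp(2*t), t^2*exp(2*t) - 5*t*exp(2*t), t^2*exp(2*t)/2 - 2*t*exp(2*t)]
  [0, -2*t*exp(2*t) + exp(2*t), -t*exp(2*t)]
  [0, 4*t*exp(2*t), 2*t*exp(2*t) + exp(2*t)]

Strategy: write B = P · J · P⁻¹ where J is a Jordan canonical form, so e^{tB} = P · e^{tJ} · P⁻¹, and e^{tJ} can be computed block-by-block.

B has Jordan form
J =
  [2, 1, 0]
  [0, 2, 1]
  [0, 0, 2]
(up to reordering of blocks).

Per-block formulas:
  For a 3×3 Jordan block J_3(2): exp(t · J_3(2)) = e^(2t)·(I + t·N + (t^2/2)·N^2), where N is the 3×3 nilpotent shift.

After assembling e^{tJ} and conjugating by P, we get:

e^{tB} =
  [exp(2*t), t^2*exp(2*t) - 5*t*exp(2*t), t^2*exp(2*t)/2 - 2*t*exp(2*t)]
  [0, -2*t*exp(2*t) + exp(2*t), -t*exp(2*t)]
  [0, 4*t*exp(2*t), 2*t*exp(2*t) + exp(2*t)]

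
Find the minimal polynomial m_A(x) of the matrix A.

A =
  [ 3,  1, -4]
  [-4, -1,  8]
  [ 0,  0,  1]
x^2 - 2*x + 1

The characteristic polynomial is χ_A(x) = (x - 1)^3, so the eigenvalues are known. The minimal polynomial is
  m_A(x) = Π_λ (x − λ)^{k_λ}
where k_λ is the size of the *largest* Jordan block for λ (equivalently, the smallest k with (A − λI)^k v = 0 for every generalised eigenvector v of λ).

  λ = 1: largest Jordan block has size 2, contributing (x − 1)^2

So m_A(x) = (x - 1)^2 = x^2 - 2*x + 1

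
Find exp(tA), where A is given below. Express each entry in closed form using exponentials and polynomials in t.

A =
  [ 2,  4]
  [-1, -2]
e^{tA} =
  [2*t + 1, 4*t]
  [-t, 1 - 2*t]

Strategy: write A = P · J · P⁻¹ where J is a Jordan canonical form, so e^{tA} = P · e^{tJ} · P⁻¹, and e^{tJ} can be computed block-by-block.

A has Jordan form
J =
  [0, 1]
  [0, 0]
(up to reordering of blocks).

Per-block formulas:
  For a 2×2 Jordan block J_2(0): exp(t · J_2(0)) = e^(0t)·(I + t·N), where N is the 2×2 nilpotent shift.

After assembling e^{tJ} and conjugating by P, we get:

e^{tA} =
  [2*t + 1, 4*t]
  [-t, 1 - 2*t]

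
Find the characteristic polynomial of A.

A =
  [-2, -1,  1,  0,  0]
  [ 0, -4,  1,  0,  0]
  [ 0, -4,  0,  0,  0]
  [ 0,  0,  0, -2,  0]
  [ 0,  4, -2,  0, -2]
x^5 + 10*x^4 + 40*x^3 + 80*x^2 + 80*x + 32

Expanding det(x·I − A) (e.g. by cofactor expansion or by noting that A is similar to its Jordan form J, which has the same characteristic polynomial as A) gives
  χ_A(x) = x^5 + 10*x^4 + 40*x^3 + 80*x^2 + 80*x + 32
which factors as (x + 2)^5. The eigenvalues (with algebraic multiplicities) are λ = -2 with multiplicity 5.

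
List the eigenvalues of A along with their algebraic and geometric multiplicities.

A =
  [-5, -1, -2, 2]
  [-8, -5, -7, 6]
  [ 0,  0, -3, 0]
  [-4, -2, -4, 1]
λ = -3: alg = 4, geom = 2

Step 1 — factor the characteristic polynomial to read off the algebraic multiplicities:
  χ_A(x) = (x + 3)^4

Step 2 — compute geometric multiplicities via the rank-nullity identity g(λ) = n − rank(A − λI):
  rank(A − (-3)·I) = 2, so dim ker(A − (-3)·I) = n − 2 = 2

Summary:
  λ = -3: algebraic multiplicity = 4, geometric multiplicity = 2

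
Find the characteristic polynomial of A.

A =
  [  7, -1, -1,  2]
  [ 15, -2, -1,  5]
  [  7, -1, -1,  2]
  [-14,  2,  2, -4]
x^4

Expanding det(x·I − A) (e.g. by cofactor expansion or by noting that A is similar to its Jordan form J, which has the same characteristic polynomial as A) gives
  χ_A(x) = x^4
which factors as x^4. The eigenvalues (with algebraic multiplicities) are λ = 0 with multiplicity 4.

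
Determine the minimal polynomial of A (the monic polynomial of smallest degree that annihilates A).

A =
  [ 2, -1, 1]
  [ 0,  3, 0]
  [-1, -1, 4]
x^2 - 6*x + 9

The characteristic polynomial is χ_A(x) = (x - 3)^3, so the eigenvalues are known. The minimal polynomial is
  m_A(x) = Π_λ (x − λ)^{k_λ}
where k_λ is the size of the *largest* Jordan block for λ (equivalently, the smallest k with (A − λI)^k v = 0 for every generalised eigenvector v of λ).

  λ = 3: largest Jordan block has size 2, contributing (x − 3)^2

So m_A(x) = (x - 3)^2 = x^2 - 6*x + 9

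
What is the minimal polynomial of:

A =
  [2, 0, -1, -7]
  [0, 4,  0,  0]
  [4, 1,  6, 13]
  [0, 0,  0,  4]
x^3 - 12*x^2 + 48*x - 64

The characteristic polynomial is χ_A(x) = (x - 4)^4, so the eigenvalues are known. The minimal polynomial is
  m_A(x) = Π_λ (x − λ)^{k_λ}
where k_λ is the size of the *largest* Jordan block for λ (equivalently, the smallest k with (A − λI)^k v = 0 for every generalised eigenvector v of λ).

  λ = 4: largest Jordan block has size 3, contributing (x − 4)^3

So m_A(x) = (x - 4)^3 = x^3 - 12*x^2 + 48*x - 64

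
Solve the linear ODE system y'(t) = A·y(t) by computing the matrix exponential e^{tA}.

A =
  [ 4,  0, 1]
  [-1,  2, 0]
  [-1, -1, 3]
e^{tA} =
  [t*exp(3*t) + exp(3*t), -t^2*exp(3*t)/2, t^2*exp(3*t)/2 + t*exp(3*t)]
  [-t*exp(3*t), t^2*exp(3*t)/2 - t*exp(3*t) + exp(3*t), -t^2*exp(3*t)/2]
  [-t*exp(3*t), t^2*exp(3*t)/2 - t*exp(3*t), -t^2*exp(3*t)/2 + exp(3*t)]

Strategy: write A = P · J · P⁻¹ where J is a Jordan canonical form, so e^{tA} = P · e^{tJ} · P⁻¹, and e^{tJ} can be computed block-by-block.

A has Jordan form
J =
  [3, 1, 0]
  [0, 3, 1]
  [0, 0, 3]
(up to reordering of blocks).

Per-block formulas:
  For a 3×3 Jordan block J_3(3): exp(t · J_3(3)) = e^(3t)·(I + t·N + (t^2/2)·N^2), where N is the 3×3 nilpotent shift.

After assembling e^{tJ} and conjugating by P, we get:

e^{tA} =
  [t*exp(3*t) + exp(3*t), -t^2*exp(3*t)/2, t^2*exp(3*t)/2 + t*exp(3*t)]
  [-t*exp(3*t), t^2*exp(3*t)/2 - t*exp(3*t) + exp(3*t), -t^2*exp(3*t)/2]
  [-t*exp(3*t), t^2*exp(3*t)/2 - t*exp(3*t), -t^2*exp(3*t)/2 + exp(3*t)]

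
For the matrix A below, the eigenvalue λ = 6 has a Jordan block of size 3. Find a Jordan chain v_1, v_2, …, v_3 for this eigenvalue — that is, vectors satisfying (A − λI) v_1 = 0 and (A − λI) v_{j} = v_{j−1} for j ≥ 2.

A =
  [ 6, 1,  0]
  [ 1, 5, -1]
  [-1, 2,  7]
A Jordan chain for λ = 6 of length 3:
v_1 = (1, 0, 1)ᵀ
v_2 = (0, 1, -1)ᵀ
v_3 = (1, 0, 0)ᵀ

Let N = A − (6)·I. We want v_3 with N^3 v_3 = 0 but N^2 v_3 ≠ 0; then v_{j-1} := N · v_j for j = 3, …, 2.

Pick v_3 = (1, 0, 0)ᵀ.
Then v_2 = N · v_3 = (0, 1, -1)ᵀ.
Then v_1 = N · v_2 = (1, 0, 1)ᵀ.

Sanity check: (A − (6)·I) v_1 = (0, 0, 0)ᵀ = 0. ✓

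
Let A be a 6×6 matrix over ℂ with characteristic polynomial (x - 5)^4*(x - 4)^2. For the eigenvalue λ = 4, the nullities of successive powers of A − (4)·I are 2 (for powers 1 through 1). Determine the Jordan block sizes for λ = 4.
Block sizes for λ = 4: [1, 1]

From the dimensions of kernels of powers, the number of Jordan blocks of size at least j is d_j − d_{j−1} where d_j = dim ker(N^j) (with d_0 = 0). Computing the differences gives [2].
The number of blocks of size exactly k is (#blocks of size ≥ k) − (#blocks of size ≥ k + 1), so the partition is: 2 block(s) of size 1.
In nonincreasing order the block sizes are [1, 1].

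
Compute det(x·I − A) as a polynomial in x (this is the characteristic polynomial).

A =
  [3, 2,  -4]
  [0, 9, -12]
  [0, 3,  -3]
x^3 - 9*x^2 + 27*x - 27

Expanding det(x·I − A) (e.g. by cofactor expansion or by noting that A is similar to its Jordan form J, which has the same characteristic polynomial as A) gives
  χ_A(x) = x^3 - 9*x^2 + 27*x - 27
which factors as (x - 3)^3. The eigenvalues (with algebraic multiplicities) are λ = 3 with multiplicity 3.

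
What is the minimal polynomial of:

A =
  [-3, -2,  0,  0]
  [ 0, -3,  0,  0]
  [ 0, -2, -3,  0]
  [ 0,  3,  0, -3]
x^2 + 6*x + 9

The characteristic polynomial is χ_A(x) = (x + 3)^4, so the eigenvalues are known. The minimal polynomial is
  m_A(x) = Π_λ (x − λ)^{k_λ}
where k_λ is the size of the *largest* Jordan block for λ (equivalently, the smallest k with (A − λI)^k v = 0 for every generalised eigenvector v of λ).

  λ = -3: largest Jordan block has size 2, contributing (x + 3)^2

So m_A(x) = (x + 3)^2 = x^2 + 6*x + 9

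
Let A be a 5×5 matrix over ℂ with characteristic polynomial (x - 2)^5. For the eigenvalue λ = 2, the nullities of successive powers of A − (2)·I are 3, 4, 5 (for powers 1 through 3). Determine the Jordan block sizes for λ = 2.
Block sizes for λ = 2: [3, 1, 1]

From the dimensions of kernels of powers, the number of Jordan blocks of size at least j is d_j − d_{j−1} where d_j = dim ker(N^j) (with d_0 = 0). Computing the differences gives [3, 1, 1].
The number of blocks of size exactly k is (#blocks of size ≥ k) − (#blocks of size ≥ k + 1), so the partition is: 2 block(s) of size 1, 1 block(s) of size 3.
In nonincreasing order the block sizes are [3, 1, 1].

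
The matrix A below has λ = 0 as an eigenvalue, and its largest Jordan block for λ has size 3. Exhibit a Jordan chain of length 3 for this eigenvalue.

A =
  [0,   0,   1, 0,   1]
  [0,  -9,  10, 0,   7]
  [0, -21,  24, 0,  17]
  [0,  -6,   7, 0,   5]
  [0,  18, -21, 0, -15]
A Jordan chain for λ = 0 of length 3:
v_1 = (-3, -3, -9, -3, 9)ᵀ
v_2 = (0, -9, -21, -6, 18)ᵀ
v_3 = (0, 1, 0, 0, 0)ᵀ

Let N = A − (0)·I. We want v_3 with N^3 v_3 = 0 but N^2 v_3 ≠ 0; then v_{j-1} := N · v_j for j = 3, …, 2.

Pick v_3 = (0, 1, 0, 0, 0)ᵀ.
Then v_2 = N · v_3 = (0, -9, -21, -6, 18)ᵀ.
Then v_1 = N · v_2 = (-3, -3, -9, -3, 9)ᵀ.

Sanity check: (A − (0)·I) v_1 = (0, 0, 0, 0, 0)ᵀ = 0. ✓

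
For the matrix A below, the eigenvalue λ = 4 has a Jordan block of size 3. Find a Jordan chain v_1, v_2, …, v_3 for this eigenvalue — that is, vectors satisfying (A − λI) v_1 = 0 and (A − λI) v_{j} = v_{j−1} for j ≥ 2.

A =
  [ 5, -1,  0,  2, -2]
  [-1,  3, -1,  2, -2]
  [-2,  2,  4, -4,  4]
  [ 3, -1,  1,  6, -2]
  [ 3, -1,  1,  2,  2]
A Jordan chain for λ = 4 of length 3:
v_1 = (2, 2, -4, 2, 2)ᵀ
v_2 = (1, -1, -2, 3, 3)ᵀ
v_3 = (1, 0, 0, 0, 0)ᵀ

Let N = A − (4)·I. We want v_3 with N^3 v_3 = 0 but N^2 v_3 ≠ 0; then v_{j-1} := N · v_j for j = 3, …, 2.

Pick v_3 = (1, 0, 0, 0, 0)ᵀ.
Then v_2 = N · v_3 = (1, -1, -2, 3, 3)ᵀ.
Then v_1 = N · v_2 = (2, 2, -4, 2, 2)ᵀ.

Sanity check: (A − (4)·I) v_1 = (0, 0, 0, 0, 0)ᵀ = 0. ✓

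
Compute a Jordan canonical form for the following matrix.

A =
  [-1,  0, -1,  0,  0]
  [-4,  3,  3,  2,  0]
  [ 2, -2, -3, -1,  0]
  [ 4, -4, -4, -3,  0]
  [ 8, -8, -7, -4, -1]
J_3(-1) ⊕ J_1(-1) ⊕ J_1(-1)

The characteristic polynomial is
  det(x·I − A) = x^5 + 5*x^4 + 10*x^3 + 10*x^2 + 5*x + 1 = (x + 1)^5

Eigenvalues and multiplicities (the geometric multiplicity of λ is n − rank(A − λI), which equals the number of Jordan blocks for λ):
  λ = -1: algebraic multiplicity = 5, geometric multiplicity = 3

Determining the block sizes for each eigenvalue:
  λ = -1: with am = 5 and gm = 3, the partition is not yet determined (e.g. several partitions of 5 into 3 parts exist). Let N = A − (-1)·I. Computing rank(N^1) = 2, rank(N^2) = 1, rank(N^3) = 0; the number of blocks of size ≥ j is rank(N^{j−1}) − rank(N^j), giving [3, 1, 1]. So we have 1 block(s) of size 3, 2 block(s) of size 1 → block sizes [3, 1, 1]

Assembling the blocks gives a Jordan form
J =
  [-1,  1,  0,  0,  0]
  [ 0, -1,  1,  0,  0]
  [ 0,  0, -1,  0,  0]
  [ 0,  0,  0, -1,  0]
  [ 0,  0,  0,  0, -1]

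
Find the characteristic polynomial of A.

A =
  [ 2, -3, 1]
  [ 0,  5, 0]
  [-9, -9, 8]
x^3 - 15*x^2 + 75*x - 125

Expanding det(x·I − A) (e.g. by cofactor expansion or by noting that A is similar to its Jordan form J, which has the same characteristic polynomial as A) gives
  χ_A(x) = x^3 - 15*x^2 + 75*x - 125
which factors as (x - 5)^3. The eigenvalues (with algebraic multiplicities) are λ = 5 with multiplicity 3.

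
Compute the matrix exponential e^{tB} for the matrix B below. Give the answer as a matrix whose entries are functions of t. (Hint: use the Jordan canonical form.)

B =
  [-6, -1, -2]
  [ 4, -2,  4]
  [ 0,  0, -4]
e^{tB} =
  [-2*t*exp(-4*t) + exp(-4*t), -t*exp(-4*t), -2*t*exp(-4*t)]
  [4*t*exp(-4*t), 2*t*exp(-4*t) + exp(-4*t), 4*t*exp(-4*t)]
  [0, 0, exp(-4*t)]

Strategy: write B = P · J · P⁻¹ where J is a Jordan canonical form, so e^{tB} = P · e^{tJ} · P⁻¹, and e^{tJ} can be computed block-by-block.

B has Jordan form
J =
  [-4,  1,  0]
  [ 0, -4,  0]
  [ 0,  0, -4]
(up to reordering of blocks).

Per-block formulas:
  For a 2×2 Jordan block J_2(-4): exp(t · J_2(-4)) = e^(-4t)·(I + t·N), where N is the 2×2 nilpotent shift.
  For a 1×1 block at λ = -4: exp(t · [-4]) = [e^(-4t)].

After assembling e^{tJ} and conjugating by P, we get:

e^{tB} =
  [-2*t*exp(-4*t) + exp(-4*t), -t*exp(-4*t), -2*t*exp(-4*t)]
  [4*t*exp(-4*t), 2*t*exp(-4*t) + exp(-4*t), 4*t*exp(-4*t)]
  [0, 0, exp(-4*t)]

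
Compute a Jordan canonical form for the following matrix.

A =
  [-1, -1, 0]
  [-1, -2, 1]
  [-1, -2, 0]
J_3(-1)

The characteristic polynomial is
  det(x·I − A) = x^3 + 3*x^2 + 3*x + 1 = (x + 1)^3

Eigenvalues and multiplicities (the geometric multiplicity of λ is n − rank(A − λI), which equals the number of Jordan blocks for λ):
  λ = -1: algebraic multiplicity = 3, geometric multiplicity = 1

Determining the block sizes for each eigenvalue:
  λ = -1: one block (gm = 1), so the single block has size am = 3 → block sizes [3]

Assembling the blocks gives a Jordan form
J =
  [-1,  1,  0]
  [ 0, -1,  1]
  [ 0,  0, -1]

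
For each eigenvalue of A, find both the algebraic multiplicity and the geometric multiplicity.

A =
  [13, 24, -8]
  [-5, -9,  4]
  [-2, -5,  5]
λ = 3: alg = 3, geom = 1

Step 1 — factor the characteristic polynomial to read off the algebraic multiplicities:
  χ_A(x) = (x - 3)^3

Step 2 — compute geometric multiplicities via the rank-nullity identity g(λ) = n − rank(A − λI):
  rank(A − (3)·I) = 2, so dim ker(A − (3)·I) = n − 2 = 1

Summary:
  λ = 3: algebraic multiplicity = 3, geometric multiplicity = 1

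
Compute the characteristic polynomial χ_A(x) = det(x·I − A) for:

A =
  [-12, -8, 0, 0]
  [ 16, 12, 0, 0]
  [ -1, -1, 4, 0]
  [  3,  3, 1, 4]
x^4 - 8*x^3 + 128*x - 256

Expanding det(x·I − A) (e.g. by cofactor expansion or by noting that A is similar to its Jordan form J, which has the same characteristic polynomial as A) gives
  χ_A(x) = x^4 - 8*x^3 + 128*x - 256
which factors as (x - 4)^3*(x + 4). The eigenvalues (with algebraic multiplicities) are λ = -4 with multiplicity 1, λ = 4 with multiplicity 3.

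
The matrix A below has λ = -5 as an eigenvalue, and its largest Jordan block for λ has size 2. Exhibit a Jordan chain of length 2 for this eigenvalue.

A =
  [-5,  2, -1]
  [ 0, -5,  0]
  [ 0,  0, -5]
A Jordan chain for λ = -5 of length 2:
v_1 = (2, 0, 0)ᵀ
v_2 = (0, 1, 0)ᵀ

Let N = A − (-5)·I. We want v_2 with N^2 v_2 = 0 but N^1 v_2 ≠ 0; then v_{j-1} := N · v_j for j = 2, …, 2.

Pick v_2 = (0, 1, 0)ᵀ.
Then v_1 = N · v_2 = (2, 0, 0)ᵀ.

Sanity check: (A − (-5)·I) v_1 = (0, 0, 0)ᵀ = 0. ✓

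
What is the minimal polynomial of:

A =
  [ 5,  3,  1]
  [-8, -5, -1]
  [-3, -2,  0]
x^3

The characteristic polynomial is χ_A(x) = x^3, so the eigenvalues are known. The minimal polynomial is
  m_A(x) = Π_λ (x − λ)^{k_λ}
where k_λ is the size of the *largest* Jordan block for λ (equivalently, the smallest k with (A − λI)^k v = 0 for every generalised eigenvector v of λ).

  λ = 0: largest Jordan block has size 3, contributing (x − 0)^3

So m_A(x) = x^3 = x^3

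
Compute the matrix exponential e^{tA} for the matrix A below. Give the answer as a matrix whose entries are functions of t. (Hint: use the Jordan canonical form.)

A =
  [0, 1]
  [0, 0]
e^{tA} =
  [1, t]
  [0, 1]

Strategy: write A = P · J · P⁻¹ where J is a Jordan canonical form, so e^{tA} = P · e^{tJ} · P⁻¹, and e^{tJ} can be computed block-by-block.

A has Jordan form
J =
  [0, 1]
  [0, 0]
(up to reordering of blocks).

Per-block formulas:
  For a 2×2 Jordan block J_2(0): exp(t · J_2(0)) = e^(0t)·(I + t·N), where N is the 2×2 nilpotent shift.

After assembling e^{tJ} and conjugating by P, we get:

e^{tA} =
  [1, t]
  [0, 1]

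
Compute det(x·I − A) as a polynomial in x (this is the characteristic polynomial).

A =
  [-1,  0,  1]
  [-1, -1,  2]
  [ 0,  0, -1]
x^3 + 3*x^2 + 3*x + 1

Expanding det(x·I − A) (e.g. by cofactor expansion or by noting that A is similar to its Jordan form J, which has the same characteristic polynomial as A) gives
  χ_A(x) = x^3 + 3*x^2 + 3*x + 1
which factors as (x + 1)^3. The eigenvalues (with algebraic multiplicities) are λ = -1 with multiplicity 3.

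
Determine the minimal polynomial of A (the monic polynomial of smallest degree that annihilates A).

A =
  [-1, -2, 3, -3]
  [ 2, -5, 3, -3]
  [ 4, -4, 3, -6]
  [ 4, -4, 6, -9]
x^2 + 6*x + 9

The characteristic polynomial is χ_A(x) = (x + 3)^4, so the eigenvalues are known. The minimal polynomial is
  m_A(x) = Π_λ (x − λ)^{k_λ}
where k_λ is the size of the *largest* Jordan block for λ (equivalently, the smallest k with (A − λI)^k v = 0 for every generalised eigenvector v of λ).

  λ = -3: largest Jordan block has size 2, contributing (x + 3)^2

So m_A(x) = (x + 3)^2 = x^2 + 6*x + 9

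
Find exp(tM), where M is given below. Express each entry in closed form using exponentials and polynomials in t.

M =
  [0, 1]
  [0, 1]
e^{tM} =
  [1, exp(t) - 1]
  [0, exp(t)]

Strategy: write M = P · J · P⁻¹ where J is a Jordan canonical form, so e^{tM} = P · e^{tJ} · P⁻¹, and e^{tJ} can be computed block-by-block.

M has Jordan form
J =
  [0, 0]
  [0, 1]
(up to reordering of blocks).

Per-block formulas:
  For a 1×1 block at λ = 0: exp(t · [0]) = [e^(0t)].
  For a 1×1 block at λ = 1: exp(t · [1]) = [e^(1t)].

After assembling e^{tJ} and conjugating by P, we get:

e^{tM} =
  [1, exp(t) - 1]
  [0, exp(t)]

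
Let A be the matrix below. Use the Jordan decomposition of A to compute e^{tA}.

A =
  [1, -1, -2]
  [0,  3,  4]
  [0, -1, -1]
e^{tA} =
  [exp(t), -t*exp(t), -2*t*exp(t)]
  [0, 2*t*exp(t) + exp(t), 4*t*exp(t)]
  [0, -t*exp(t), -2*t*exp(t) + exp(t)]

Strategy: write A = P · J · P⁻¹ where J is a Jordan canonical form, so e^{tA} = P · e^{tJ} · P⁻¹, and e^{tJ} can be computed block-by-block.

A has Jordan form
J =
  [1, 1, 0]
  [0, 1, 0]
  [0, 0, 1]
(up to reordering of blocks).

Per-block formulas:
  For a 2×2 Jordan block J_2(1): exp(t · J_2(1)) = e^(1t)·(I + t·N), where N is the 2×2 nilpotent shift.
  For a 1×1 block at λ = 1: exp(t · [1]) = [e^(1t)].

After assembling e^{tJ} and conjugating by P, we get:

e^{tA} =
  [exp(t), -t*exp(t), -2*t*exp(t)]
  [0, 2*t*exp(t) + exp(t), 4*t*exp(t)]
  [0, -t*exp(t), -2*t*exp(t) + exp(t)]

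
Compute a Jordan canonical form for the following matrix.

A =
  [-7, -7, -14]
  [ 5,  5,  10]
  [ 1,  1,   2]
J_2(0) ⊕ J_1(0)

The characteristic polynomial is
  det(x·I − A) = x^3

Eigenvalues and multiplicities (the geometric multiplicity of λ is n − rank(A − λI), which equals the number of Jordan blocks for λ):
  λ = 0: algebraic multiplicity = 3, geometric multiplicity = 2

Determining the block sizes for each eigenvalue:
  λ = 0: 2 blocks summing to 3 forces exactly one block of size 2 and the rest size 1 → block sizes [2, 1]

Assembling the blocks gives a Jordan form
J =
  [0, 1, 0]
  [0, 0, 0]
  [0, 0, 0]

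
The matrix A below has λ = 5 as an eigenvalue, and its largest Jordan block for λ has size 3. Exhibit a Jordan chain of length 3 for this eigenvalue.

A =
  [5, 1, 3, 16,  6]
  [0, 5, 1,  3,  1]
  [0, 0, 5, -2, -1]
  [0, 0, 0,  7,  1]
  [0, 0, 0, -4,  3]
A Jordan chain for λ = 5 of length 3:
v_1 = (1, 0, 0, 0, 0)ᵀ
v_2 = (3, 1, 0, 0, 0)ᵀ
v_3 = (0, 0, 1, 0, 0)ᵀ

Let N = A − (5)·I. We want v_3 with N^3 v_3 = 0 but N^2 v_3 ≠ 0; then v_{j-1} := N · v_j for j = 3, …, 2.

Pick v_3 = (0, 0, 1, 0, 0)ᵀ.
Then v_2 = N · v_3 = (3, 1, 0, 0, 0)ᵀ.
Then v_1 = N · v_2 = (1, 0, 0, 0, 0)ᵀ.

Sanity check: (A − (5)·I) v_1 = (0, 0, 0, 0, 0)ᵀ = 0. ✓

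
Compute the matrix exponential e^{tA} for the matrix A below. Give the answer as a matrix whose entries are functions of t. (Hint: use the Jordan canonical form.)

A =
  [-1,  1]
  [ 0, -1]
e^{tA} =
  [exp(-t), t*exp(-t)]
  [0, exp(-t)]

Strategy: write A = P · J · P⁻¹ where J is a Jordan canonical form, so e^{tA} = P · e^{tJ} · P⁻¹, and e^{tJ} can be computed block-by-block.

A has Jordan form
J =
  [-1,  1]
  [ 0, -1]
(up to reordering of blocks).

Per-block formulas:
  For a 2×2 Jordan block J_2(-1): exp(t · J_2(-1)) = e^(-1t)·(I + t·N), where N is the 2×2 nilpotent shift.

After assembling e^{tJ} and conjugating by P, we get:

e^{tA} =
  [exp(-t), t*exp(-t)]
  [0, exp(-t)]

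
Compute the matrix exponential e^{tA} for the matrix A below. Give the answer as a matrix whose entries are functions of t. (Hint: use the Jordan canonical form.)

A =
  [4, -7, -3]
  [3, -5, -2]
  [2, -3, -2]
e^{tA} =
  [-t^2*exp(-t) + 5*t*exp(-t) + exp(-t), t^2*exp(-t) - 7*t*exp(-t), t^2*exp(-t) - 3*t*exp(-t)]
  [-t^2*exp(-t)/2 + 3*t*exp(-t), t^2*exp(-t)/2 - 4*t*exp(-t) + exp(-t), t^2*exp(-t)/2 - 2*t*exp(-t)]
  [-t^2*exp(-t)/2 + 2*t*exp(-t), t^2*exp(-t)/2 - 3*t*exp(-t), t^2*exp(-t)/2 - t*exp(-t) + exp(-t)]

Strategy: write A = P · J · P⁻¹ where J is a Jordan canonical form, so e^{tA} = P · e^{tJ} · P⁻¹, and e^{tJ} can be computed block-by-block.

A has Jordan form
J =
  [-1,  1,  0]
  [ 0, -1,  1]
  [ 0,  0, -1]
(up to reordering of blocks).

Per-block formulas:
  For a 3×3 Jordan block J_3(-1): exp(t · J_3(-1)) = e^(-1t)·(I + t·N + (t^2/2)·N^2), where N is the 3×3 nilpotent shift.

After assembling e^{tJ} and conjugating by P, we get:

e^{tA} =
  [-t^2*exp(-t) + 5*t*exp(-t) + exp(-t), t^2*exp(-t) - 7*t*exp(-t), t^2*exp(-t) - 3*t*exp(-t)]
  [-t^2*exp(-t)/2 + 3*t*exp(-t), t^2*exp(-t)/2 - 4*t*exp(-t) + exp(-t), t^2*exp(-t)/2 - 2*t*exp(-t)]
  [-t^2*exp(-t)/2 + 2*t*exp(-t), t^2*exp(-t)/2 - 3*t*exp(-t), t^2*exp(-t)/2 - t*exp(-t) + exp(-t)]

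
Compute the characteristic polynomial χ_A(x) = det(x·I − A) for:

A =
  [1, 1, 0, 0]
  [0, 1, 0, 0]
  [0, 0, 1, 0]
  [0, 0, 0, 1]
x^4 - 4*x^3 + 6*x^2 - 4*x + 1

Expanding det(x·I − A) (e.g. by cofactor expansion or by noting that A is similar to its Jordan form J, which has the same characteristic polynomial as A) gives
  χ_A(x) = x^4 - 4*x^3 + 6*x^2 - 4*x + 1
which factors as (x - 1)^4. The eigenvalues (with algebraic multiplicities) are λ = 1 with multiplicity 4.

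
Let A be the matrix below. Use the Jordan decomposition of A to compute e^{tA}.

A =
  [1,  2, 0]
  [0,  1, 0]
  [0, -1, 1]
e^{tA} =
  [exp(t), 2*t*exp(t), 0]
  [0, exp(t), 0]
  [0, -t*exp(t), exp(t)]

Strategy: write A = P · J · P⁻¹ where J is a Jordan canonical form, so e^{tA} = P · e^{tJ} · P⁻¹, and e^{tJ} can be computed block-by-block.

A has Jordan form
J =
  [1, 1, 0]
  [0, 1, 0]
  [0, 0, 1]
(up to reordering of blocks).

Per-block formulas:
  For a 2×2 Jordan block J_2(1): exp(t · J_2(1)) = e^(1t)·(I + t·N), where N is the 2×2 nilpotent shift.
  For a 1×1 block at λ = 1: exp(t · [1]) = [e^(1t)].

After assembling e^{tJ} and conjugating by P, we get:

e^{tA} =
  [exp(t), 2*t*exp(t), 0]
  [0, exp(t), 0]
  [0, -t*exp(t), exp(t)]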